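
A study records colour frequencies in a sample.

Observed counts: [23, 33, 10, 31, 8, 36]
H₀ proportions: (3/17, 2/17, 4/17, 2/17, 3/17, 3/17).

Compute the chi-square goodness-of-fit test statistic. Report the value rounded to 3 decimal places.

n = 141; E_i = n·p_i = [24.88, 16.59, 33.18, 16.59, 24.88, 24.88]
χ² = (23−24.88)²/24.88 + (33−16.59)²/16.59 + (10−33.18)²/33.18 + (31−16.59)²/16.59 + (8−24.88)²/24.88 + (36−24.88)²/24.88 = 61.5130
df = 5

test statistic = 61.513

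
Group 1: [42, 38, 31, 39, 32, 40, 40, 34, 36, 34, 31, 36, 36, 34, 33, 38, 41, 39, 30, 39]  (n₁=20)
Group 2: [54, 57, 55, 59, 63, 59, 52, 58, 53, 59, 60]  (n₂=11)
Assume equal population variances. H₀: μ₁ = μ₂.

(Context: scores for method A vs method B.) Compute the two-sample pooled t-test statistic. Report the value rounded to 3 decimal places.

x̄₁=36.150, s₁=3.631, n₁=20
x̄₂=57.182, s₂=3.341, n₂=11
s_p² = [19·3.631² + 10·3.341²]/29 = 12.4892
SE = √(s_p²·(1/20+1/11)) = 1.3266
t = (36.150−57.182)/1.3266 = -15.8541
df = 29

test statistic = -15.854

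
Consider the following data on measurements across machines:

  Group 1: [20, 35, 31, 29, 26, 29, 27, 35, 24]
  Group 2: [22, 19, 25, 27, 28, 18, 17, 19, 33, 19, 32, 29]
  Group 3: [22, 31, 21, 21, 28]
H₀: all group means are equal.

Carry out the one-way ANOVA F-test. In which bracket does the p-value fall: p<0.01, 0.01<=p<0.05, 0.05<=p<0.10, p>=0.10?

Group means [28.44, 24.00, 24.60], grand mean 25.654
SSB = Σnᵢ(x̄ᵢ−x̄)² = 108.462; SSW = ΣΣ(x−x̄ᵢ)² = 637.422
MSB = 108.462/2 = 54.2312; MSW = 637.422/23 = 27.7140
F = MSB/MSW = 1.9568
df = (2, 23)
p-value (upper-tail) = 0.16413
→ bracket: p>=0.10

p-value bracket: p>=0.10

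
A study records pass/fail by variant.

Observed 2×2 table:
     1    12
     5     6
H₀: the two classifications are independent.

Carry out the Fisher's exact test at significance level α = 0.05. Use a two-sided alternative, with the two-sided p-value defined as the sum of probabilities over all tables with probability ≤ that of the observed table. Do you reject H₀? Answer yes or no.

Margins: r₁=13, r₂=11, c₁=6, c₂=18, n=24
p_obs = C(13,1)·C(11,5)/C(24,6); sum pmf over tables with pmf ≤ p_obs
p-value (two-sided) = 0.06080
At α=0.05: p ≥ α → fail to reject H₀

reject H₀: no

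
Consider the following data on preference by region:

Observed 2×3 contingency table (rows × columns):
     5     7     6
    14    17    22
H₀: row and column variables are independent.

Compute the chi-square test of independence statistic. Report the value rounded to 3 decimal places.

Row totals [18, 53], col totals [19, 24, 28], n=71
χ² = (5−4.82)²/4.82 + (7−6.08)²/6.08 + (6−7.10)²/7.10 + (14−14.18)²/14.18 + (17−17.92)²/17.92 + (22−20.90)²/20.90 = 0.4216
df = 2

test statistic = 0.422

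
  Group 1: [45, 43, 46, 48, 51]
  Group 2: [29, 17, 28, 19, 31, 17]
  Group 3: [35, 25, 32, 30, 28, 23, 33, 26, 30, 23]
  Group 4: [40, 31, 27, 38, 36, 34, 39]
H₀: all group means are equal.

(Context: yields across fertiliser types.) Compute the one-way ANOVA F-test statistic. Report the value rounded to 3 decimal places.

Group means [46.60, 23.50, 28.50, 35.00], grand mean 32.286
SSB = Σnᵢ(x̄ᵢ−x̄)² = 1682.514; SSW = ΣΣ(x−x̄ᵢ)² = 539.200
MSB = 1682.514/3 = 560.8381; MSW = 539.200/24 = 22.4667
F = MSB/MSW = 24.9631
df = (3, 24)

test statistic = 24.963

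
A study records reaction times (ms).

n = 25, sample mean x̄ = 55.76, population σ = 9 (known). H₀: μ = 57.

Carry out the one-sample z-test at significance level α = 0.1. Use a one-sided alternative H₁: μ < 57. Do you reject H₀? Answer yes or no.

reject H₀: no

SE = σ/√n = 9/√25 = 1.8000
z = (x̄−μ₀)/SE = (55.76−57)/1.8000 = -0.6889
p-value (one-sided, H₁ less) = 0.24545
At α=0.1: p ≥ α → fail to reject H₀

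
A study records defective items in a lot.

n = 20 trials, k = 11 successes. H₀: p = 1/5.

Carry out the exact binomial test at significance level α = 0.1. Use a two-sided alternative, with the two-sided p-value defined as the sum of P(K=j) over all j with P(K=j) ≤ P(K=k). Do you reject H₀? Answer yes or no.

Exact binomial: n=20, k=11, p₀=1/5=0.2000
P(X=j) = C(n,j)·p₀^j·(1−p₀)^(n−j); p = Σ P(X=j) over j with P(X=j) ≤ P(X=11)
p-value (two-sided) = 0.00056
At α=0.1: p < α → reject H₀

reject H₀: yes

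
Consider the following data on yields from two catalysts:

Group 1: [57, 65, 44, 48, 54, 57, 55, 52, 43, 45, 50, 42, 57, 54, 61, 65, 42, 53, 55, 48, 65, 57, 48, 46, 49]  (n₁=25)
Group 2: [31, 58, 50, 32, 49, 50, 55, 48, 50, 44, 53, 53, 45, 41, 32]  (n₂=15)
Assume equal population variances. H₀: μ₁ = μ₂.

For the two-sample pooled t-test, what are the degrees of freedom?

df = n₁ + n₂ − 2 = 25 + 15 − 2 = 38

degrees of freedom = 38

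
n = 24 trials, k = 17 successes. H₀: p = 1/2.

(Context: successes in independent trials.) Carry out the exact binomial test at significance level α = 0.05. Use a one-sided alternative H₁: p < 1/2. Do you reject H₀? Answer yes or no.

reject H₀: no

Exact binomial: n=24, k=17, p₀=1/2=0.5000
P(X≤17) from Σ C(n,i)·p₀^i·(1−p₀)^(n−i)
p-value (one-sided, H₁ less) = 0.98867
At α=0.05: p ≥ α → fail to reject H₀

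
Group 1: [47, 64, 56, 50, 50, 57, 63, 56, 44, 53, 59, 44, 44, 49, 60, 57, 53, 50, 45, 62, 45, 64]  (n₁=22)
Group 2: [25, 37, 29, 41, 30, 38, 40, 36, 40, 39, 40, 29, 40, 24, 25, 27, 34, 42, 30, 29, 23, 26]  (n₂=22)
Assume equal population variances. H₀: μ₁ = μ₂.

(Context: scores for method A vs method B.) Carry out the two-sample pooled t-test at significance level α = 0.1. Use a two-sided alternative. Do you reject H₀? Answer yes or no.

x̄₁=53.273, s₁=6.923, n₁=22
x̄₂=32.909, s₂=6.502, n₂=22
s_p² = [21·6.923² + 21·6.502²]/42 = 45.0996
SE = √(s_p²·(1/22+1/22)) = 2.0248
t = (53.273−32.909)/2.0248 = 10.0569
df = 42
p-value (two-sided) = 0.00000
At α=0.1: p < α → reject H₀

reject H₀: yes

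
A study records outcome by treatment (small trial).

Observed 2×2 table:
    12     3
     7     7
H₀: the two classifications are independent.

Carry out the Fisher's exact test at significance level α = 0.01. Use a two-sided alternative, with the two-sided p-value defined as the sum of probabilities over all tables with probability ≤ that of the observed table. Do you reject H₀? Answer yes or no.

Margins: r₁=15, r₂=14, c₁=19, c₂=10, n=29
p_obs = C(15,12)·C(14,7)/C(29,19); sum pmf over tables with pmf ≤ p_obs
p-value (two-sided) = 0.12814
At α=0.01: p ≥ α → fail to reject H₀

reject H₀: no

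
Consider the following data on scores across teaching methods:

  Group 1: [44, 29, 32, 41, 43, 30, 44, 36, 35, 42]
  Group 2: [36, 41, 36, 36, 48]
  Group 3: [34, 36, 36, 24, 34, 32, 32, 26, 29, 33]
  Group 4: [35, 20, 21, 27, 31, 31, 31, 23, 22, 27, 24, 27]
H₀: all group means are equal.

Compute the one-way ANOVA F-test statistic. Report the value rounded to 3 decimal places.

Group means [37.60, 39.40, 31.60, 26.58], grand mean 32.649
SSB = Σnᵢ(x̄ᵢ−x̄)² = 925.516; SSW = ΣΣ(x−x̄ᵢ)² = 818.917
MSB = 925.516/3 = 308.5053; MSW = 818.917/33 = 24.8157
F = MSB/MSW = 12.4319
df = (3, 33)

test statistic = 12.432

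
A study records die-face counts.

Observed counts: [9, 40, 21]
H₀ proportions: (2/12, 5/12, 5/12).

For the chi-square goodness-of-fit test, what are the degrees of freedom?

degrees of freedom = 2

df = k − 1 = 3 − 1 = 2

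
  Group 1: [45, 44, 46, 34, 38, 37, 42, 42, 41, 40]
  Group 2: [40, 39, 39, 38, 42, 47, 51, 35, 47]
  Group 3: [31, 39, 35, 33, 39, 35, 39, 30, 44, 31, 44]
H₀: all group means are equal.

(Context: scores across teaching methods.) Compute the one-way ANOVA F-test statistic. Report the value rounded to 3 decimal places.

Group means [40.90, 42.00, 36.36], grand mean 39.567
SSB = Σnᵢ(x̄ᵢ−x̄)² = 183.921; SSW = ΣΣ(x−x̄ᵢ)² = 595.445
MSB = 183.921/2 = 91.9606; MSW = 595.445/27 = 22.0535
F = MSB/MSW = 4.1699
df = (2, 27)

test statistic = 4.170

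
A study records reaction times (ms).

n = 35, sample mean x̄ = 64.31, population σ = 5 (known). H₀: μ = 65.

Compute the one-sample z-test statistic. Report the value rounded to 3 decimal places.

test statistic = -0.816

SE = σ/√n = 5/√35 = 0.8452
z = (x̄−μ₀)/SE = (64.31−65)/0.8452 = -0.8164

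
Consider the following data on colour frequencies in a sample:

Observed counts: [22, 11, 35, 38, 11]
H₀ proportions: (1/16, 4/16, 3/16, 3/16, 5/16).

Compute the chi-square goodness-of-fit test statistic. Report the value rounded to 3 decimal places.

test statistic = 78.298

n = 117; E_i = n·p_i = [7.31, 29.25, 21.94, 21.94, 36.56]
χ² = (22−7.31)²/7.31 + (11−29.25)²/29.25 + (35−21.94)²/21.94 + (38−21.94)²/21.94 + (11−36.56)²/36.56 = 78.2980
df = 4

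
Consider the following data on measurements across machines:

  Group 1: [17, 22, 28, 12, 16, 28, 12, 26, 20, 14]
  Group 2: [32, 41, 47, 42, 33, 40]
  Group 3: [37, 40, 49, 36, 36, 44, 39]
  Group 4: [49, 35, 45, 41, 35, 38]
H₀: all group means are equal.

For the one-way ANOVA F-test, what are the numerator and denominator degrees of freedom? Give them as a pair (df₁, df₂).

k = 4 groups, N = 29 total
df = (k−1, N−k) = (4−1, 29−4) = (3, 25)

degrees of freedom = [3, 25]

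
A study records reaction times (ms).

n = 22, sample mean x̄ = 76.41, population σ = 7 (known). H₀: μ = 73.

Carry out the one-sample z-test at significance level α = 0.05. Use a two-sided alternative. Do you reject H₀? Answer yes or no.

reject H₀: yes

SE = σ/√n = 7/√22 = 1.4924
z = (x̄−μ₀)/SE = (76.41−73)/1.4924 = 2.2849
p-value (two-sided) = 0.02232
At α=0.05: p < α → reject H₀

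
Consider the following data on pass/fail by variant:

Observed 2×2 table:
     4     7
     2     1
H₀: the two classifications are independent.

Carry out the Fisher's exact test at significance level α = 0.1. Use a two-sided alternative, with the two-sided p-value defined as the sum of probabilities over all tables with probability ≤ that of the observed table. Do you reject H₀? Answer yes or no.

reject H₀: no

Margins: r₁=11, r₂=3, c₁=6, c₂=8, n=14
p_obs = C(11,4)·C(3,2)/C(14,6); sum pmf over tables with pmf ≤ p_obs
p-value (two-sided) = 0.53846
At α=0.1: p ≥ α → fail to reject H₀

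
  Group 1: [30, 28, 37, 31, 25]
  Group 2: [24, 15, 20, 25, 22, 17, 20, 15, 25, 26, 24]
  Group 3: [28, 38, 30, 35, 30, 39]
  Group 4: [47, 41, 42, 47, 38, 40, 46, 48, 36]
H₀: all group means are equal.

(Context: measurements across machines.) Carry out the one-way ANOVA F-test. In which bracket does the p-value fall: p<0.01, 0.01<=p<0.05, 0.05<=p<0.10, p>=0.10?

p-value bracket: p<0.01

Group means [30.20, 21.18, 33.33, 42.78], grand mean 31.258
SSB = Σnᵢ(x̄ᵢ−x̄)² = 2342.610; SSW = ΣΣ(x−x̄ᵢ)² = 505.325
MSB = 2342.610/3 = 780.8701; MSW = 505.325/27 = 18.7158
F = MSB/MSW = 41.7226
df = (3, 27)
p-value (upper-tail) = 0.00000
→ bracket: p<0.01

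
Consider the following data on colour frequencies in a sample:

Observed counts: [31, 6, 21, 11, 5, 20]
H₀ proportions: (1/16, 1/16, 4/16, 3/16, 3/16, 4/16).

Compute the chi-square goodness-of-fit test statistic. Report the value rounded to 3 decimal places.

n = 94; E_i = n·p_i = [5.88, 5.88, 23.50, 17.62, 17.62, 23.50]
χ² = (31−5.88)²/5.88 + (6−5.88)²/5.88 + (21−23.50)²/23.50 + (11−17.62)²/17.62 + (5−17.62)²/17.62 + (20−23.50)²/23.50 = 119.7730
df = 5

test statistic = 119.773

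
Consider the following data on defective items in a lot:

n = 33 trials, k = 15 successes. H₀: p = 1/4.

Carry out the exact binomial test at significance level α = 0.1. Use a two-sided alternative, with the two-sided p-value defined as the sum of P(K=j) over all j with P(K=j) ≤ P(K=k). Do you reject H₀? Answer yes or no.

Exact binomial: n=33, k=15, p₀=1/4=0.2500
P(X=j) = C(n,j)·p₀^j·(1−p₀)^(n−j); p = Σ P(X=j) over j with P(X=j) ≤ P(X=15)
p-value (two-sided) = 0.01376
At α=0.1: p < α → reject H₀

reject H₀: yes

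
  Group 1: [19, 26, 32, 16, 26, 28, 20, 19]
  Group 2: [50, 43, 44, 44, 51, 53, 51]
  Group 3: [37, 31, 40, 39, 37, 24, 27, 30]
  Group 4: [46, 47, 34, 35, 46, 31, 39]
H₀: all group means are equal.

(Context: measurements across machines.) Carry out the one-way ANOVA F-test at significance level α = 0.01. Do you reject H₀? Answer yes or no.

reject H₀: yes

Group means [23.25, 48.00, 33.12, 39.71], grand mean 35.500
SSB = Σnᵢ(x̄ᵢ−x̄)² = 2463.696; SSW = ΣΣ(x−x̄ᵢ)² = 827.804
MSB = 2463.696/3 = 821.2321; MSW = 827.804/26 = 31.8386
F = MSB/MSW = 25.7936
df = (3, 26)
p-value (upper-tail) = 0.00000
At α=0.01: p < α → reject H₀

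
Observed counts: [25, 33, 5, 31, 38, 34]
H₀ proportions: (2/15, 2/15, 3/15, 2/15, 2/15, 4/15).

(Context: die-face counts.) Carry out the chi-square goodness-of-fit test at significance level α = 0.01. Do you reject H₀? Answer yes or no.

reject H₀: yes

n = 166; E_i = n·p_i = [22.13, 22.13, 33.20, 22.13, 22.13, 44.27]
χ² = (25−22.13)²/22.13 + (33−22.13)²/22.13 + (5−33.20)²/33.20 + (31−22.13)²/22.13 + (38−22.13)²/22.13 + (34−44.27)²/44.27 = 46.9669
df = 5
p-value (upper-tail) = 0.00000
At α=0.01: p < α → reject H₀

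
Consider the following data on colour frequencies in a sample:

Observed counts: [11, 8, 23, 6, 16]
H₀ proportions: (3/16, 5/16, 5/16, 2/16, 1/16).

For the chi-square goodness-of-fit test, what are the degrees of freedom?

df = k − 1 = 5 − 1 = 4

degrees of freedom = 4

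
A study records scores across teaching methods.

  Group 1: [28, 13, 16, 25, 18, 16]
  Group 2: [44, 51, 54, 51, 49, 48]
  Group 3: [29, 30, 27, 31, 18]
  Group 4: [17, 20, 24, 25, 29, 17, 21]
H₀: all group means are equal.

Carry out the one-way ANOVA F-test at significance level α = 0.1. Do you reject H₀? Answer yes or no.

reject H₀: yes

Group means [19.33, 49.50, 27.00, 21.86], grand mean 29.208
SSB = Σnᵢ(x̄ᵢ−x̄)² = 3458.268; SSW = ΣΣ(x−x̄ᵢ)² = 455.690
MSB = 3458.268/3 = 1152.7560; MSW = 455.690/20 = 22.7845
F = MSB/MSW = 50.5938
df = (3, 20)
p-value (upper-tail) = 0.00000
At α=0.1: p < α → reject H₀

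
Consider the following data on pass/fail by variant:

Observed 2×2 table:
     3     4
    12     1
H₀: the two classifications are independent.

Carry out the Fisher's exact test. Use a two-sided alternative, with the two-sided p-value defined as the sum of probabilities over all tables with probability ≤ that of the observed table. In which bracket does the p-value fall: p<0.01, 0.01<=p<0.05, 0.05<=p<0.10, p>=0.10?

Margins: r₁=7, r₂=13, c₁=15, c₂=5, n=20
p_obs = C(7,3)·C(13,12)/C(20,15); sum pmf over tables with pmf ≤ p_obs
p-value (two-sided) = 0.03070
→ bracket: 0.01<=p<0.05

p-value bracket: 0.01<=p<0.05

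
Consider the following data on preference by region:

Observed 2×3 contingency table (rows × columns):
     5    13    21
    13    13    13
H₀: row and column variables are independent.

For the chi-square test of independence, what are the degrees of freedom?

degrees of freedom = 2

df = (r−1)(c−1) = (2−1)·(3−1) = 2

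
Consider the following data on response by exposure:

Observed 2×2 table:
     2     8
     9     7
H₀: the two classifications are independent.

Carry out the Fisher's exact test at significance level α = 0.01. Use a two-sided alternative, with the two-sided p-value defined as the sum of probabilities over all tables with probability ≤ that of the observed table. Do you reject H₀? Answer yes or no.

Margins: r₁=10, r₂=16, c₁=11, c₂=15, n=26
p_obs = C(10,2)·C(16,9)/C(26,11); sum pmf over tables with pmf ≤ p_obs
p-value (two-sided) = 0.10925
At α=0.01: p ≥ α → fail to reject H₀

reject H₀: no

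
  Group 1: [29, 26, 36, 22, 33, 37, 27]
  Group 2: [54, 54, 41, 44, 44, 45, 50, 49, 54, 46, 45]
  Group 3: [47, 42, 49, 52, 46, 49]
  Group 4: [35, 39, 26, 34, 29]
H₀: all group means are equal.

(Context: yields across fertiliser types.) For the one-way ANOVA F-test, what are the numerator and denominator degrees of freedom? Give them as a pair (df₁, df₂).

k = 4 groups, N = 29 total
df = (k−1, N−k) = (4−1, 29−4) = (3, 25)

degrees of freedom = [3, 25]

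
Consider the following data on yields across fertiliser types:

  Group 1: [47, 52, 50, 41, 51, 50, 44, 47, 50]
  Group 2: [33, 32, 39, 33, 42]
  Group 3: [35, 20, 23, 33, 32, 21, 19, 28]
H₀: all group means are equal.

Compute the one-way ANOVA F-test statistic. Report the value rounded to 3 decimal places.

test statistic = 40.295

Group means [48.00, 35.80, 26.38], grand mean 37.364
SSB = Σnᵢ(x̄ᵢ−x̄)² = 1996.416; SSW = ΣΣ(x−x̄ᵢ)² = 470.675
MSB = 1996.416/2 = 998.2080; MSW = 470.675/19 = 24.7724
F = MSB/MSW = 40.2952
df = (2, 19)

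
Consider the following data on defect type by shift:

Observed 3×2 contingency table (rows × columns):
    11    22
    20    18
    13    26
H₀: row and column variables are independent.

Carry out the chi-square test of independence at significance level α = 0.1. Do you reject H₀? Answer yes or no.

Row totals [33, 38, 39], col totals [44, 66], n=110
χ² = (11−13.20)²/13.20 + (22−19.80)²/19.80 + (20−15.20)²/15.20 + (18−22.80)²/22.80 + (13−15.60)²/15.60 + (26−23.40)²/23.40 = 3.8596
df = 2
p-value (upper-tail) = 0.14517
At α=0.1: p ≥ α → fail to reject H₀

reject H₀: no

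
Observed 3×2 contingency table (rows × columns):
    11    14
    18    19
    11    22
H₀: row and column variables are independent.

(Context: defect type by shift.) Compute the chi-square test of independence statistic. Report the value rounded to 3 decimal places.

test statistic = 1.728

Row totals [25, 37, 33], col totals [40, 55], n=95
χ² = (11−10.53)²/10.53 + (14−14.47)²/14.47 + (18−15.58)²/15.58 + (19−21.42)²/21.42 + (11−13.89)²/13.89 + (22−19.11)²/19.11 = 1.7284
df = 2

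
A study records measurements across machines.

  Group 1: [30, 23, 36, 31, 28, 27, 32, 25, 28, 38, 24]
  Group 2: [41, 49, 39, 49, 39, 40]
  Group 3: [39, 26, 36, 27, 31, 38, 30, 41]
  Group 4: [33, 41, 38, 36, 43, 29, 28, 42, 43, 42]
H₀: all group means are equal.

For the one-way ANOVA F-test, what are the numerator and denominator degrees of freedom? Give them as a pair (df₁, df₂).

degrees of freedom = [3, 31]

k = 4 groups, N = 35 total
df = (k−1, N−k) = (4−1, 35−4) = (3, 31)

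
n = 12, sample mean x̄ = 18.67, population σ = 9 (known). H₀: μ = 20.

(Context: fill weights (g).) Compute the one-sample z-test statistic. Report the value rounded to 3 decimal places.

SE = σ/√n = 9/√12 = 2.5981
z = (x̄−μ₀)/SE = (18.67−20)/2.5981 = -0.5119

test statistic = -0.512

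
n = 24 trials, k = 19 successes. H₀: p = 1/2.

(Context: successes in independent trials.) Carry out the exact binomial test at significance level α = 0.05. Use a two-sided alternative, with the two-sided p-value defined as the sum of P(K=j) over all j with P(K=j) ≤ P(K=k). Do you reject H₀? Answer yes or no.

Exact binomial: n=24, k=19, p₀=1/2=0.5000
P(X=j) = C(n,j)·p₀^j·(1−p₀)^(n−j); p = Σ P(X=j) over j with P(X=j) ≤ P(X=19)
p-value (two-sided) = 0.00661
At α=0.05: p < α → reject H₀

reject H₀: yes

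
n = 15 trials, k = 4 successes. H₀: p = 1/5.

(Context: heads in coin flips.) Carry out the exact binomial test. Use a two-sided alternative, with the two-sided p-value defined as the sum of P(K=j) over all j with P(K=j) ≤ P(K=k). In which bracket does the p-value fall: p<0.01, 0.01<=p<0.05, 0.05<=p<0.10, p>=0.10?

p-value bracket: p>=0.10

Exact binomial: n=15, k=4, p₀=1/5=0.2000
P(X=j) = C(n,j)·p₀^j·(1−p₀)^(n−j); p = Σ P(X=j) over j with P(X=j) ≤ P(X=4)
p-value (two-sided) = 0.51896
→ bracket: p>=0.10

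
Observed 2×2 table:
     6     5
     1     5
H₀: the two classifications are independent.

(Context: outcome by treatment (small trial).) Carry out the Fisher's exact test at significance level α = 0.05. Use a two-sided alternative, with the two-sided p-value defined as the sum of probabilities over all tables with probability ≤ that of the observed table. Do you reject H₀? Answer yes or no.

Margins: r₁=11, r₂=6, c₁=7, c₂=10, n=17
p_obs = C(11,6)·C(6,1)/C(17,7); sum pmf over tables with pmf ≤ p_obs
p-value (two-sided) = 0.30430
At α=0.05: p ≥ α → fail to reject H₀

reject H₀: no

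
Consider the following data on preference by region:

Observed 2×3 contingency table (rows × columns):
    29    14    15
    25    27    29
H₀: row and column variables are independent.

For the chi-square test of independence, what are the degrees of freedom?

df = (r−1)(c−1) = (2−1)·(3−1) = 2

degrees of freedom = 2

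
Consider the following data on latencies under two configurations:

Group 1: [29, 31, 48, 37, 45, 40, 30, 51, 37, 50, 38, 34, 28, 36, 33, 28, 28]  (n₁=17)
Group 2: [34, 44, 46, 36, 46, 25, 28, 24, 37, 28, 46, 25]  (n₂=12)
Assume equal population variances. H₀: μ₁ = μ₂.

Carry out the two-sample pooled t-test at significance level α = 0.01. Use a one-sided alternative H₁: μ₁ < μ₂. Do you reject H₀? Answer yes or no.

x̄₁=36.647, s₁=7.810, n₁=17
x̄₂=34.917, s₂=8.888, n₂=12
s_p² = [16·7.810² + 11·8.888²]/27 = 68.3259
SE = √(s_p²·(1/17+1/12)) = 3.1166
t = (36.647−34.917)/3.1166 = 0.5552
df = 27
p-value (one-sided, H₁ less) = 0.70834
At α=0.01: p ≥ α → fail to reject H₀

reject H₀: no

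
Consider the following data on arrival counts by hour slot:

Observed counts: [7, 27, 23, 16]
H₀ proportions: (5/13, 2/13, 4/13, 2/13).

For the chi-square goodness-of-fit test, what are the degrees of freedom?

degrees of freedom = 3

df = k − 1 = 4 − 1 = 3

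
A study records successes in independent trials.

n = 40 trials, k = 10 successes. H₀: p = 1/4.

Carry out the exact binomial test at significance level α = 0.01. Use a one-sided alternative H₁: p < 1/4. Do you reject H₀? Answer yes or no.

reject H₀: no

Exact binomial: n=40, k=10, p₀=1/4=0.2500
P(X≤10) from Σ C(n,i)·p₀^i·(1−p₀)^(n−i)
p-value (one-sided, H₁ less) = 0.58390
At α=0.01: p ≥ α → fail to reject H₀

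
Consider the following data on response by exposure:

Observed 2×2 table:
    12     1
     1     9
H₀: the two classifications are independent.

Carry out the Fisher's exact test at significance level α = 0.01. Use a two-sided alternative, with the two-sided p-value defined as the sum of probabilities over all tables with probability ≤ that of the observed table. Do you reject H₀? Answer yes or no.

reject H₀: yes

Margins: r₁=13, r₂=10, c₁=13, c₂=10, n=23
p_obs = C(13,12)·C(10,1)/C(23,13); sum pmf over tables with pmf ≤ p_obs
p-value (two-sided) = 0.00011
At α=0.01: p < α → reject H₀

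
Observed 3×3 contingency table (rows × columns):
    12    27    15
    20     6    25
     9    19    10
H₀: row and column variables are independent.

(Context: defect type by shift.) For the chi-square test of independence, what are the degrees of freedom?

df = (r−1)(c−1) = (3−1)·(3−1) = 4

degrees of freedom = 4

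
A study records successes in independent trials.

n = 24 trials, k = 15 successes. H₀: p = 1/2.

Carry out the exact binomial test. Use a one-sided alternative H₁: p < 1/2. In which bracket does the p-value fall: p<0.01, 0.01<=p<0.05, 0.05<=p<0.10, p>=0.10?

p-value bracket: p>=0.10

Exact binomial: n=24, k=15, p₀=1/2=0.5000
P(X≤15) from Σ C(n,i)·p₀^i·(1−p₀)^(n−i)
p-value (one-sided, H₁ less) = 0.92421
→ bracket: p>=0.10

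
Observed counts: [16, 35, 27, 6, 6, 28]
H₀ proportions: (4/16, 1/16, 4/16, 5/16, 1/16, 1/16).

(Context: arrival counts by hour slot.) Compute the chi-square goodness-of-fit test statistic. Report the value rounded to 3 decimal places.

test statistic = 193.654

n = 118; E_i = n·p_i = [29.50, 7.38, 29.50, 36.88, 7.38, 7.38]
χ² = (16−29.50)²/29.50 + (35−7.38)²/7.38 + (27−29.50)²/29.50 + (6−36.88)²/36.88 + (6−7.38)²/7.38 + (28−7.38)²/7.38 = 193.6542
df = 5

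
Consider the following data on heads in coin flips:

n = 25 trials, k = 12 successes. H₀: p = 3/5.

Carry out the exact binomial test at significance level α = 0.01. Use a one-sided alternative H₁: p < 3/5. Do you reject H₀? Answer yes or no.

Exact binomial: n=25, k=12, p₀=3/5=0.6000
P(X≤12) from Σ C(n,i)·p₀^i·(1−p₀)^(n−i)
p-value (one-sided, H₁ less) = 0.15377
At α=0.01: p ≥ α → fail to reject H₀

reject H₀: no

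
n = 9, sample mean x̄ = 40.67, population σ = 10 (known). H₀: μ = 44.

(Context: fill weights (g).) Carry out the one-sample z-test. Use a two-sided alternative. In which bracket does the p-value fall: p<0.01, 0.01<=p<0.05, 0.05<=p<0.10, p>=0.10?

SE = σ/√n = 10/√9 = 3.3333
z = (x̄−μ₀)/SE = (40.67−44)/3.3333 = -0.9990
p-value (two-sided) = 0.31779
→ bracket: p>=0.10

p-value bracket: p>=0.10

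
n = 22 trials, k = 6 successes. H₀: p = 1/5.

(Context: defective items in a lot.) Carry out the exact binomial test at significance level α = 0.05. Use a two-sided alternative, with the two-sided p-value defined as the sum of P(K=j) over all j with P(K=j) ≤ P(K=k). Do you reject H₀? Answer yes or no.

reject H₀: no

Exact binomial: n=22, k=6, p₀=1/5=0.2000
P(X=j) = C(n,j)·p₀^j·(1−p₀)^(n−j); p = Σ P(X=j) over j with P(X=j) ≤ P(X=6)
p-value (two-sided) = 0.42185
At α=0.05: p ≥ α → fail to reject H₀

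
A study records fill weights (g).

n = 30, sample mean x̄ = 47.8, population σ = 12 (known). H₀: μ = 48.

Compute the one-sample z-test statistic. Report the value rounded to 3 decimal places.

SE = σ/√n = 12/√30 = 2.1909
z = (x̄−μ₀)/SE = (47.8−48)/2.1909 = -0.0913

test statistic = -0.091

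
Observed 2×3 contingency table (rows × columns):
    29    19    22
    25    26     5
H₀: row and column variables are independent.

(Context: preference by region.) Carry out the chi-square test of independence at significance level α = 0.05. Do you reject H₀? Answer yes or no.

Row totals [70, 56], col totals [54, 45, 27], n=126
χ² = (29−30.00)²/30.00 + (19−25.00)²/25.00 + (22−15.00)²/15.00 + (25−24.00)²/24.00 + (26−20.00)²/20.00 + (5−12.00)²/12.00 = 10.6650
df = 2
p-value (upper-tail) = 0.00483
At α=0.05: p < α → reject H₀

reject H₀: yes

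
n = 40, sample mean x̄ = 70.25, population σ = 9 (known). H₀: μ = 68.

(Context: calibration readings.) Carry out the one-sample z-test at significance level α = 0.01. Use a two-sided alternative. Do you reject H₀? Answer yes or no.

reject H₀: no

SE = σ/√n = 9/√40 = 1.4230
z = (x̄−μ₀)/SE = (70.25−68)/1.4230 = 1.5811
p-value (two-sided) = 0.11385
At α=0.01: p ≥ α → fail to reject H₀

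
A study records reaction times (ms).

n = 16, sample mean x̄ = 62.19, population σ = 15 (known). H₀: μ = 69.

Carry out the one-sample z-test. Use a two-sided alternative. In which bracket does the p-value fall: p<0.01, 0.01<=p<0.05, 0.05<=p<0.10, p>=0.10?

p-value bracket: 0.05<=p<0.10

SE = σ/√n = 15/√16 = 3.7500
z = (x̄−μ₀)/SE = (62.19−69)/3.7500 = -1.8160
p-value (two-sided) = 0.06937
→ bracket: 0.05<=p<0.10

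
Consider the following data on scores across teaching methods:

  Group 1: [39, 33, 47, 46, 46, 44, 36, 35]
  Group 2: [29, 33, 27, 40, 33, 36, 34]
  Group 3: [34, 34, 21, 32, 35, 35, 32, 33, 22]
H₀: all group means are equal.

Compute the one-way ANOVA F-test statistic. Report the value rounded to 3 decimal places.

test statistic = 8.089

Group means [40.75, 33.14, 30.89], grand mean 34.833
SSB = Σnᵢ(x̄ᵢ−x̄)² = 440.087; SSW = ΣΣ(x−x̄ᵢ)² = 571.246
MSB = 440.087/2 = 220.0437; MSW = 571.246/21 = 27.2022
F = MSB/MSW = 8.0892
df = (2, 21)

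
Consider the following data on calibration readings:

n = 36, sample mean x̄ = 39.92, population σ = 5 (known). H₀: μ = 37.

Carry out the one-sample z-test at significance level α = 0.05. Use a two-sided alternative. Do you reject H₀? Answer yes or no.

SE = σ/√n = 5/√36 = 0.8333
z = (x̄−μ₀)/SE = (39.92−37)/0.8333 = 3.5040
p-value (two-sided) = 0.00046
At α=0.05: p < α → reject H₀

reject H₀: yes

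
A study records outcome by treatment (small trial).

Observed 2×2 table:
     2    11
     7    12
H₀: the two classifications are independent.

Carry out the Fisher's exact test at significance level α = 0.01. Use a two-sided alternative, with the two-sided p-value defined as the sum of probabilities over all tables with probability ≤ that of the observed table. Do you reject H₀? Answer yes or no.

Margins: r₁=13, r₂=19, c₁=9, c₂=23, n=32
p_obs = C(13,2)·C(19,7)/C(32,9); sum pmf over tables with pmf ≤ p_obs
p-value (two-sided) = 0.24909
At α=0.01: p ≥ α → fail to reject H₀

reject H₀: no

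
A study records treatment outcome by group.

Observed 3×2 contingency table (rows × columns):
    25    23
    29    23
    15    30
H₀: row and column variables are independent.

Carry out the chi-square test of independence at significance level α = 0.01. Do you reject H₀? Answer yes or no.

Row totals [48, 52, 45], col totals [69, 76], n=145
χ² = (25−22.84)²/22.84 + (23−25.16)²/25.16 + (29−24.74)²/24.74 + (23−27.26)²/27.26 + (15−21.41)²/21.41 + (30−23.59)²/23.59 = 5.4504
df = 2
p-value (upper-tail) = 0.06553
At α=0.01: p ≥ α → fail to reject H₀

reject H₀: no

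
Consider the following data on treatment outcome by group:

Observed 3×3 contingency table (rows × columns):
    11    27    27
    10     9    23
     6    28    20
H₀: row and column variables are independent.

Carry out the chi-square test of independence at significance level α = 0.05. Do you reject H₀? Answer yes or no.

Row totals [65, 42, 54], col totals [27, 64, 70], n=161
χ² = (11−10.90)²/10.90 + (27−25.84)²/25.84 + (27−28.26)²/28.26 + (10−7.04)²/7.04 + (9−16.70)²/16.70 + (23−18.26)²/18.26 + (6−9.06)²/9.06 + (28−21.47)²/21.47 + (20−23.48)²/23.48 = 9.6630
df = 4
p-value (upper-tail) = 0.04650
At α=0.05: p < α → reject H₀

reject H₀: yes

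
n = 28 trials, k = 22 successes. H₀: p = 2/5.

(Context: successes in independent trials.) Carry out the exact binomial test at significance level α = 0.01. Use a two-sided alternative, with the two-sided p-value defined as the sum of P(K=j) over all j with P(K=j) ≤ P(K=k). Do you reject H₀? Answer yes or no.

Exact binomial: n=28, k=22, p₀=2/5=0.4000
P(X=j) = C(n,j)·p₀^j·(1−p₀)^(n−j); p = Σ P(X=j) over j with P(X=j) ≤ P(X=22)
p-value (two-sided) = 0.00005
At α=0.01: p < α → reject H₀

reject H₀: yes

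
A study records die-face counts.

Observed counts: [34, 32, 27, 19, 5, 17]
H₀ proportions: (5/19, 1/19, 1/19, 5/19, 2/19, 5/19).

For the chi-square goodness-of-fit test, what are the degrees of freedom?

df = k − 1 = 6 − 1 = 5

degrees of freedom = 5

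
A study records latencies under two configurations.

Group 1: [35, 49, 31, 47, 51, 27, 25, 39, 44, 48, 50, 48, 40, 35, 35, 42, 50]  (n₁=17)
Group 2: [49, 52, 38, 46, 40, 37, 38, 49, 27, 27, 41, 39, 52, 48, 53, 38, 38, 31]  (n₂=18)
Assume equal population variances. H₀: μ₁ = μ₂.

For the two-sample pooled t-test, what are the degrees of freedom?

degrees of freedom = 33

df = n₁ + n₂ − 2 = 17 + 18 − 2 = 33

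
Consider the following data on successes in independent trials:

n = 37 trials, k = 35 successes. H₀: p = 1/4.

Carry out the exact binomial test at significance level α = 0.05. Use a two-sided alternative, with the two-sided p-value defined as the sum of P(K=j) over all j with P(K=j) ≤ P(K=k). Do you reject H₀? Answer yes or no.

reject H₀: yes

Exact binomial: n=37, k=35, p₀=1/4=0.2500
P(X=j) = C(n,j)·p₀^j·(1−p₀)^(n−j); p = Σ P(X=j) over j with P(X=j) ≤ P(X=35)
p-value (two-sided) = 0.00000
At α=0.05: p < α → reject H₀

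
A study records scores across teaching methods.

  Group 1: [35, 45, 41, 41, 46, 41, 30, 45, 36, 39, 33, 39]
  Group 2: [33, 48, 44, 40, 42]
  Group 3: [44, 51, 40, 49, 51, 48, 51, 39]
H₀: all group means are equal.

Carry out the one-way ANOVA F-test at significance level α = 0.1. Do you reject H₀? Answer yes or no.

reject H₀: yes

Group means [39.25, 41.40, 46.62], grand mean 42.040
SSB = Σnᵢ(x̄ᵢ−x̄)² = 263.635; SSW = ΣΣ(x−x̄ᵢ)² = 571.325
MSB = 263.635/2 = 131.8175; MSW = 571.325/22 = 25.9693
F = MSB/MSW = 5.0759
df = (2, 22)
p-value (upper-tail) = 0.01540
At α=0.1: p < α → reject H₀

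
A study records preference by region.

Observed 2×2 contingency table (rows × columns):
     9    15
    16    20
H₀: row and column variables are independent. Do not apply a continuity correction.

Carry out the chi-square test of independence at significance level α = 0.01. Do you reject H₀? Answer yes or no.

reject H₀: no

Row totals [24, 36], col totals [25, 35], n=60
χ² = (9−10.00)²/10.00 + (15−14.00)²/14.00 + (16−15.00)²/15.00 + (20−21.00)²/21.00 = 0.2857
df = 1
p-value (upper-tail) = 0.59298
At α=0.01: p ≥ α → fail to reject H₀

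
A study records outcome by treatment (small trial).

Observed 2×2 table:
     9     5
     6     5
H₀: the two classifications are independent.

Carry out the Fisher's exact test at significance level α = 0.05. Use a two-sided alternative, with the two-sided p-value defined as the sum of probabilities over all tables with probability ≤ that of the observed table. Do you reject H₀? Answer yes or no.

Margins: r₁=14, r₂=11, c₁=15, c₂=10, n=25
p_obs = C(14,9)·C(11,6)/C(25,15); sum pmf over tables with pmf ≤ p_obs
p-value (two-sided) = 0.69683
At α=0.05: p ≥ α → fail to reject H₀

reject H₀: no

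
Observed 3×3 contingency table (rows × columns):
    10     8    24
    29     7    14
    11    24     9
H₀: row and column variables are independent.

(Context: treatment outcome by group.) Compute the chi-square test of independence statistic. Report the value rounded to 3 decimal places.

Row totals [42, 50, 44], col totals [50, 39, 47], n=136
χ² = (10−15.44)²/15.44 + (8−12.04)²/12.04 + (24−14.51)²/14.51 + (29−18.38)²/18.38 + (7−14.34)²/14.34 + (14−17.28)²/17.28 + (11−16.18)²/16.18 + (24−12.62)²/12.62 + (9−15.21)²/15.21 = 34.4419
df = 4

test statistic = 34.442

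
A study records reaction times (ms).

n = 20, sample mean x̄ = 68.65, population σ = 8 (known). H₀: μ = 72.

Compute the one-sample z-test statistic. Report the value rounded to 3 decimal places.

SE = σ/√n = 8/√20 = 1.7889
z = (x̄−μ₀)/SE = (68.65−72)/1.7889 = -1.8727

test statistic = -1.873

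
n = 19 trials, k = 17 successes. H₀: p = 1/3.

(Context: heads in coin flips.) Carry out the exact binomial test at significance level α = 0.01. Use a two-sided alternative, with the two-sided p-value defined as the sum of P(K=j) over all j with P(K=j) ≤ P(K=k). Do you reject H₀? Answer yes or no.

Exact binomial: n=19, k=17, p₀=1/3=0.3333
P(X=j) = C(n,j)·p₀^j·(1−p₀)^(n−j); p = Σ P(X=j) over j with P(X=j) ≤ P(X=17)
p-value (two-sided) = 0.00000
At α=0.01: p < α → reject H₀

reject H₀: yes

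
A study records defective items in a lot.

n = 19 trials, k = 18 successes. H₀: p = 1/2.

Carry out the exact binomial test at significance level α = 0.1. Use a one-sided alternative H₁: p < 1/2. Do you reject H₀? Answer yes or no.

Exact binomial: n=19, k=18, p₀=1/2=0.5000
P(X≤18) from Σ C(n,i)·p₀^i·(1−p₀)^(n−i)
p-value (one-sided, H₁ less) = 1.00000
At α=0.1: p ≥ α → fail to reject H₀

reject H₀: no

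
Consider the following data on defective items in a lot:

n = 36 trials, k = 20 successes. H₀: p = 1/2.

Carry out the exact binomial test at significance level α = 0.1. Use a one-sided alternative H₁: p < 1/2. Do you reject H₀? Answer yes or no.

reject H₀: no

Exact binomial: n=36, k=20, p₀=1/2=0.5000
P(X≤20) from Σ C(n,i)·p₀^i·(1−p₀)^(n−i)
p-value (one-sided, H₁ less) = 0.79748
At α=0.1: p ≥ α → fail to reject H₀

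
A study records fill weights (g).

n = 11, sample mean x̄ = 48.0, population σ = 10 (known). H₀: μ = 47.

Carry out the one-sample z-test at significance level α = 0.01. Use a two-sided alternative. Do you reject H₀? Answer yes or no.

reject H₀: no

SE = σ/√n = 10/√11 = 3.0151
z = (x̄−μ₀)/SE = (48.0−47)/3.0151 = 0.3317
p-value (two-sided) = 0.74014
At α=0.01: p ≥ α → fail to reject H₀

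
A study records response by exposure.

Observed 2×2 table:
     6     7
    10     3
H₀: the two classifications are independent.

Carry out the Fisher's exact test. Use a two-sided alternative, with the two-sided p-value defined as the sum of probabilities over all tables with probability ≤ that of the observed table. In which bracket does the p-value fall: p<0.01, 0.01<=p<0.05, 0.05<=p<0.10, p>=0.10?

p-value bracket: p>=0.10

Margins: r₁=13, r₂=13, c₁=16, c₂=10, n=26
p_obs = C(13,6)·C(13,10)/C(26,16); sum pmf over tables with pmf ≤ p_obs
p-value (two-sided) = 0.22619
→ bracket: p>=0.10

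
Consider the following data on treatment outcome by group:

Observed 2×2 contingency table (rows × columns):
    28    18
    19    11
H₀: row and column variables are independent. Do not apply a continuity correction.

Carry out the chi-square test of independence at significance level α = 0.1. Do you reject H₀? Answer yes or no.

reject H₀: no

Row totals [46, 30], col totals [47, 29], n=76
χ² = (28−28.45)²/28.45 + (18−17.55)²/17.55 + (19−18.55)²/18.55 + (11−11.45)²/11.45 = 0.0467
df = 1
p-value (upper-tail) = 0.82889
At α=0.1: p ≥ α → fail to reject H₀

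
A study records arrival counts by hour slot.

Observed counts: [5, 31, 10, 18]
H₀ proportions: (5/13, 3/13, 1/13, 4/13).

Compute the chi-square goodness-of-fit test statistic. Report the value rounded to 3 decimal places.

test statistic = 38.849

n = 64; E_i = n·p_i = [24.62, 14.77, 4.92, 19.69]
χ² = (5−24.62)²/24.62 + (31−14.77)²/14.77 + (10−4.92)²/4.92 + (18−19.69)²/19.69 = 38.8490
df = 3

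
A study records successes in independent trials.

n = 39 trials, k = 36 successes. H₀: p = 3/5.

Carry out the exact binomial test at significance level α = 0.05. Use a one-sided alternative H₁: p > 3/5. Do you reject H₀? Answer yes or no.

Exact binomial: n=39, k=36, p₀=3/5=0.6000
P(X≥36) from Σ C(n,i)·p₀^i·(1−p₀)^(n−i)
p-value (one-sided, H₁ greater) = 0.00001
At α=0.05: p < α → reject H₀

reject H₀: yes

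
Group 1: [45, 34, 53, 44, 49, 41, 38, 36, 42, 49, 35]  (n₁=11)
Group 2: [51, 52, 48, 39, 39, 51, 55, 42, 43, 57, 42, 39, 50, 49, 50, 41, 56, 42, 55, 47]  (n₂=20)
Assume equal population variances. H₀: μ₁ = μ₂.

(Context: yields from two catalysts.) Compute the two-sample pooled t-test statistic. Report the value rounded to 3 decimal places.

x̄₁=42.364, s₁=6.297, n₁=11
x̄₂=47.400, s₂=6.091, n₂=20
s_p² = [10·6.297² + 19·6.091²]/29 = 37.9774
SE = √(s_p²·(1/11+1/20)) = 2.3133
t = (42.364−47.400)/2.3133 = -2.1771
df = 29

test statistic = -2.177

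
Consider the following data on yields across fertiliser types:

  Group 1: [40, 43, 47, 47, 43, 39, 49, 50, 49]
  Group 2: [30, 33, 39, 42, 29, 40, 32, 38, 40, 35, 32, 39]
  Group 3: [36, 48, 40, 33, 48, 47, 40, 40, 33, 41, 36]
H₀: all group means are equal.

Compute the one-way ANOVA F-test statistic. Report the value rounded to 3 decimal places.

test statistic = 10.199

Group means [45.22, 35.75, 40.18], grand mean 39.938
SSB = Σnᵢ(x̄ᵢ−x̄)² = 462.433; SSW = ΣΣ(x−x̄ᵢ)² = 657.442
MSB = 462.433/2 = 231.2165; MSW = 657.442/29 = 22.6704
F = MSB/MSW = 10.1990
df = (2, 29)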